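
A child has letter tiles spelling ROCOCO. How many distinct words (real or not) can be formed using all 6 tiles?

60

The 6 letters of ROCOCO have repeats: C appearing twice and O appearing 3 times.
Dividing 6! = 720 by 3!·2! = 12 for the repeated letters gives 60.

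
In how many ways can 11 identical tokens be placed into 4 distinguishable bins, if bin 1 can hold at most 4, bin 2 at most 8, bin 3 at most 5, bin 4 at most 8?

205

Ignoring the caps, the number of non-negative solutions to x_1+…+x_4 = 11 is C(14,3) = 364.
Subtract solutions that violate a single cap (substitute x_i' = x_i − (cap_i+1)): x_1 ≥ 5 gives C(9,3) = 84; x_2 ≥ 9 gives C(5,3) = 10; x_3 ≥ 6 gives C(8,3) = 56; x_4 ≥ 9 gives C(5,3) = 10. Together 160.
Add back pairs where two caps are both exceeded: 0 + 1 + 0 + 0 + 0 + 0 = 1.
By inclusion–exclusion the count is 364 − 160 + 1 = 205.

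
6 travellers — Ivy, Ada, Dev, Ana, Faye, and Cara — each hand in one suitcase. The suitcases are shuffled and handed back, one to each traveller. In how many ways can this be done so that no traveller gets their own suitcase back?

265

Let Aᵢ be the assignments in which traveller i gets their own suitcase. We want the size of the complement of A₁∪…∪A_6.
By inclusion–exclusion this is Σ_{j=0}^{6} (−1)^j C(6,j)·(6−j)!.
Computing: 720 − 720 + 360 − 120 + 30 − 6 + 1 = 265.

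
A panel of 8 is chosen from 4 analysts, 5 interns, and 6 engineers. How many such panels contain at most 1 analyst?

1485

Split by how many analysts are chosen (0 through 1).
Sum: C(4,0)·C(11,8) + C(4,1)·C(11,7) = 165 + 1320 = 1485.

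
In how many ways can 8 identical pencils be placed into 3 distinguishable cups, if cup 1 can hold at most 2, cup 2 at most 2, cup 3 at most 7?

8

Without the upper bounds there are C(10,2) = 45 ways to split 8 among 3 cups.
Subtract solutions that violate a single cap (substitute x_i' = x_i − (cap_i+1)): x_1 ≥ 3 gives C(7,2) = 21; x_2 ≥ 3 gives C(7,2) = 21; x_3 ≥ 8 gives C(2,2) = 1. Together 43.
Add back pairs where two caps are both exceeded: 6 + 0 + 0 = 6.
By inclusion–exclusion the count is 45 − 43 + 6 = 8.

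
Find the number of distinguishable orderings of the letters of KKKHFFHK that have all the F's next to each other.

Treat the 2 copies of F as a single block. The multiset to arrange is then {FF, H, H, K, K, K, K}, 7 items in all.
That gives (7)!/(4!·2!) = 105 arrangements.

105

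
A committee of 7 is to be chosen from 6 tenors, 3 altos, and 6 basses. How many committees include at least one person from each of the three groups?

5571

Unrestricted: C(15,7) = 6435 ways to pick any 7 of the 15.
Selections missing a whole group: no tenors → C(9,7) = 36; no altos → C(12,7) = 792; no basses → C(9,7) = 36.
Add back selections omitting two groups (i.e. drawn from a single group): C(6,7) + C(3,7) + C(6,7) = 0.
By inclusion–exclusion: 6435 − 864 + 0 = 5571.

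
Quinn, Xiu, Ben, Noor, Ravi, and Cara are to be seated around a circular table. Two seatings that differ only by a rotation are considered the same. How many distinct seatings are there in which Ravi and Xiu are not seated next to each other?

All circular seatings of 6 people number (5)! = 120.
Seatings with Ravi beside Xiu: treat them as a block with 2 internal orders, giving 2 × (4)! = 48.
Subtracting, 120 − 48 = 72.

72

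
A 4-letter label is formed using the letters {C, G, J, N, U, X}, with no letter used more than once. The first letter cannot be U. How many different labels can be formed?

300

The first letter has 6−1 = 5 choices (anything except U).
The remaining 3 letters are filled from the other 5 symbols without repetition: 5 × 4 × 3 = 60.
Total: 5 × 60 = 300.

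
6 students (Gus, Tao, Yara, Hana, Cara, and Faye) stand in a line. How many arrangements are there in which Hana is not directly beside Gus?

There are 6! = 720 arrangements in all. If Hana and Gus are adjacent, merging them into one block gives 2·(5)! = 240 arrangements.
So 720 − 240 = 480 arrangements keep them apart.

480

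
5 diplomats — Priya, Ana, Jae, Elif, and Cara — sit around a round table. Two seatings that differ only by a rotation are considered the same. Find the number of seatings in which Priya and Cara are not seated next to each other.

All circular seatings of 5 people number (4)! = 24.
Those with Priya next to Cara: fuse the pair into one unit and seat 4 units around a circle — 2·(3)! = 12.
Subtracting, 24 − 12 = 12.

12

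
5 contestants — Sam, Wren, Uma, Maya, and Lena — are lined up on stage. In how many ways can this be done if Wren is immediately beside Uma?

48

Treat {Wren, Uma} as a single unit. There are 4 units to order, and the pair itself can be ordered 2 ways.
That gives 2 × 4! = 2 × 24 = 48.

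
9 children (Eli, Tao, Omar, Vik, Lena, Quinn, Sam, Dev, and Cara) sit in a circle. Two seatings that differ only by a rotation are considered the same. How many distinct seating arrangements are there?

40320

Seat Eli anywhere (absorbing the rotational symmetry), then permute the other 8: (8)! = 40320.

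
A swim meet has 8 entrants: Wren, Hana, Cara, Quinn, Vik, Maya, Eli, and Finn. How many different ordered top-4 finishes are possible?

There are 8 choices for 1st place, 7 for 2nd, and so on down to 5 for position 4.
That gives 8 × 7 × 6 × 5 = 1680.

1680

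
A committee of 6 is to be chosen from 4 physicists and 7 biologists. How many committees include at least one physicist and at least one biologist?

455

With no constraint there are C(11,6) = 462 possible selections.
Subtract selections that omit an entire group: no physicists → C(7,6) = 7; no biologists → C(4,6) = 0.
Both groups omitted at once is impossible, so 462 − 7 = 455.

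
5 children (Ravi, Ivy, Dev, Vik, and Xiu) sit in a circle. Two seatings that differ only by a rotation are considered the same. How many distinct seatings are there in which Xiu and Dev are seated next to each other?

Treat {Xiu, Dev} as one unit (2 internal orders) and seat the resulting 4 units around the table: (3)! circular arrangements.
So 2 × (3)! = 2 × 6 = 12.

12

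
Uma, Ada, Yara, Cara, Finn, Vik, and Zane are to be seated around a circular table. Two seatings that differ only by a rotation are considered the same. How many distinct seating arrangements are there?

Fix one person's seat to break rotational symmetry; the remaining 6 people can be arranged in (6)! = 720 ways.

720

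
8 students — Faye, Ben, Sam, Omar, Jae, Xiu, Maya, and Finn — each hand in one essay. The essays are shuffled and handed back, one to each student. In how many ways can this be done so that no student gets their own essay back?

14833

This is the derangement count D_8: permutations of 8 items with no fixed point.
By inclusion–exclusion this is Σ_{j=0}^{8} (−1)^j C(8,j)·(8−j)!.
Computing: 40320 − 40320 + 20160 − 6720 + 1680 − 336 + 56 − 8 + 1 = 14833.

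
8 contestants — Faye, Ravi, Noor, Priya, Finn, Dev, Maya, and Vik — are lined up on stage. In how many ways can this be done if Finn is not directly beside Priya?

There are 8! = 40320 arrangements in all. If Finn and Priya are adjacent, merging them into one block gives 2·(7)! = 10080 arrangements.
So 40320 − 10080 = 30240 arrangements keep them apart.

30240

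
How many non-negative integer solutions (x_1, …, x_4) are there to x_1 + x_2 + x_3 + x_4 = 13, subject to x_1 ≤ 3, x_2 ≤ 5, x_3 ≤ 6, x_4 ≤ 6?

94

Without the upper bounds there are C(16,3) = 560 ways to split 13 among 4 variables.
Subtract solutions that violate a single cap (substitute x_i' = x_i − (cap_i+1)): x_1 ≥ 4 gives C(12,3) = 220; x_2 ≥ 6 gives C(10,3) = 120; x_3 ≥ 7 gives C(9,3) = 84; x_4 ≥ 7 gives C(9,3) = 84. Together 508.
Add back pairs where two caps are both exceeded: 20 + 10 + 10 + 1 + 1 + 0 = 42.
By inclusion–exclusion the count is 560 − 508 + 42 = 94.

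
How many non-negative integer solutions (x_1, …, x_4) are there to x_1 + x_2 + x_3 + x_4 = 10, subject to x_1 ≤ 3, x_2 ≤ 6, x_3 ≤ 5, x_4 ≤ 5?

114

By stars and bars, unrestricted non-negative solutions to x_1+…+x_4 = 10 number C(10+3,3) = 286.
Subtract solutions that violate a single cap (substitute x_i' = x_i − (cap_i+1)): x_1 ≥ 4 gives C(9,3) = 84; x_2 ≥ 7 gives C(6,3) = 20; x_3 ≥ 6 gives C(7,3) = 35; x_4 ≥ 6 gives C(7,3) = 35. Together 174.
Add back pairs where two caps are both exceeded: 0 + 1 + 1 + 0 + 0 + 0 = 2.
By inclusion–exclusion the count is 286 − 174 + 2 = 114.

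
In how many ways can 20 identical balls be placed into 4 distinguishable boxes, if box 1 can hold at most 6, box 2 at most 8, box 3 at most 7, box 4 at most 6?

118

Ignoring the caps, the number of non-negative solutions to x_1+…+x_4 = 20 is C(23,3) = 1771.
Subtract solutions that violate a single cap (substitute x_i' = x_i − (cap_i+1)): x_1 ≥ 7 gives C(16,3) = 560; x_2 ≥ 9 gives C(14,3) = 364; x_3 ≥ 8 gives C(15,3) = 455; x_4 ≥ 7 gives C(16,3) = 560. Together 1939.
Add back pairs where two caps are both exceeded: 35 + 56 + 84 + 20 + 35 + 56 = 286.
By inclusion–exclusion the count is 1771 − 1939 + 286 = 118.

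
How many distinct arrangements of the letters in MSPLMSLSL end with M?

1120

Fix M in the last position and arrange the remaining 8 letters.
Those 8 letters have L appearing 3 times and S appearing 3 times, giving (8)!/(3!·3!) = 1120.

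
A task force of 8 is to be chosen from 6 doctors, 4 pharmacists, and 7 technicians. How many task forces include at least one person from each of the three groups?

22813

With no constraint there are C(17,8) = 24310 possible selections.
Subtract selections that omit an entire group: no doctors → C(11,8) = 165; no pharmacists → C(13,8) = 1287; no technicians → C(10,8) = 45.
Add back selections omitting two groups (i.e. drawn from a single group): C(6,8) + C(4,8) + C(7,8) = 0.
By inclusion–exclusion: 24310 − 1497 + 0 = 22813.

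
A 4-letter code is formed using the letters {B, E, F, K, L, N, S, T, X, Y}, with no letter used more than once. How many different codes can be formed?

This is a permutation of 4 out of 10: P(10,4) = 10!/6!.
10 × 9 × 8 × 7 = 5040.

5040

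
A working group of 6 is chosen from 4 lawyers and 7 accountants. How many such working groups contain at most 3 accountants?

161

Split by how many accountants are chosen (0 through 3).
Sum: C(7,0)·C(4,6) + C(7,1)·C(4,5) + C(7,2)·C(4,4) + C(7,3)·C(4,3) = 0 + 0 + 21 + 140 = 161.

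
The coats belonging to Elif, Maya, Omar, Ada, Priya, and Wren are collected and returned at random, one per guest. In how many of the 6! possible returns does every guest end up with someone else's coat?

265

This is the derangement count D_6: permutations of 6 items with no fixed point.
By inclusion–exclusion this is Σ_{j=0}^{6} (−1)^j C(6,j)·(6−j)!.
Computing: 720 − 720 + 360 − 120 + 30 − 6 + 1 = 265.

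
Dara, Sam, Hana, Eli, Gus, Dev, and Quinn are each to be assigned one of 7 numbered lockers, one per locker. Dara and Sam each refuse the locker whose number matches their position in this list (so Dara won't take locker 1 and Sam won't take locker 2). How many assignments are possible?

3720

Let Aᵢ (for i ∈ {1, 2}) be the placements that put person i in their forbidden locker. Any j of these fix j positions, leaving (7−j)! ways to fill the rest, and there are C(2,j) ways to pick which j.
By inclusion–exclusion, the number of valid placements is Σ_{j=0}^{2} (−1)^j C(2,j)·(7−j)!.
Computing: 5040 − 1440 + 120 = 3720.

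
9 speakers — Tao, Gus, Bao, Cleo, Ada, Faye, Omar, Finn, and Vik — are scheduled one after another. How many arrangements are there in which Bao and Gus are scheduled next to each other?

Place the 7 others and the Bao-Gus pair as 8 objects in a line; the pair has 2 internal arrangements.
So the count is 2·(8)! = 80640.

80640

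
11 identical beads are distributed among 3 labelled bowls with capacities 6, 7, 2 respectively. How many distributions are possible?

By stars and bars, unrestricted non-negative solutions to x_1+…+x_3 = 11 number C(11+2,2) = 78.
Subtract solutions that violate a single cap (substitute x_i' = x_i − (cap_i+1)): x_1 ≥ 7 gives C(6,2) = 15; x_2 ≥ 8 gives C(5,2) = 10; x_3 ≥ 3 gives C(10,2) = 45. Together 70.
Add back pairs where two caps are both exceeded: 0 + 3 + 1 = 4.
By inclusion–exclusion the count is 78 − 70 + 4 = 12.

12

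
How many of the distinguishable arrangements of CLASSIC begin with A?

180

Fix A in the first position and arrange the remaining 6 letters.
Those 6 letters have C appearing twice and S appearing twice, giving (6)!/(2!·2!) = 180.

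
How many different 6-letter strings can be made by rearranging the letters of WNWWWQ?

Letter multiplicities in WNWWWQ: N×1, Q×1, W×4.
Dividing 6! = 720 by 4! = 24 for the repeated letters gives 30.

30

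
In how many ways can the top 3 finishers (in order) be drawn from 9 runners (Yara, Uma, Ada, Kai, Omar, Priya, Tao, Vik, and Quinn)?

This is an ordered selection of 3 from 9: P(9,3).
That gives 9 × 8 × 7 = 504.

504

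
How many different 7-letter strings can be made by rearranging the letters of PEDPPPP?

42

PEDPPPP has 7 letters with P appearing 5 times.
The number of distinct arrangements is 7!/(5!) = 5040/120 = 42.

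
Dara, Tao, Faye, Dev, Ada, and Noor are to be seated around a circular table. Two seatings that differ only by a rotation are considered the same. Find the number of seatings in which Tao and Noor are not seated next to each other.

72

Without the restriction there are (5)! = 120 seatings.
Seatings with Tao beside Noor: treat them as a block with 2 internal orders, giving 2 × (4)! = 48.
Subtracting, 120 − 48 = 72.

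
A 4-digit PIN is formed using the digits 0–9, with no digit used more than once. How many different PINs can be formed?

Choose and order 4 of the 10 symbols: the first digit has 10 options, the next 9, then 8, 7.
That product is 10 × 9 × 8 × 7 = 5040.

5040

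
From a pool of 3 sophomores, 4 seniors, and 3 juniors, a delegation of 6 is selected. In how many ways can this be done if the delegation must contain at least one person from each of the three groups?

With no constraint there are C(10,6) = 210 possible selections.
Selections missing a whole group: no sophomores → C(7,6) = 7; no seniors → C(6,6) = 1; no juniors → C(7,6) = 7.
Add back selections omitting two groups (i.e. drawn from a single group): C(3,6) + C(4,6) + C(3,6) = 0.
By inclusion–exclusion: 210 − 15 + 0 = 195.

195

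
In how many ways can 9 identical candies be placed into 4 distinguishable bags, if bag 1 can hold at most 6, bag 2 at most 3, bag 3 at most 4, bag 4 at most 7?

116

By stars and bars, unrestricted non-negative solutions to x_1+…+x_4 = 9 number C(9+3,3) = 220.
Subtract solutions that violate a single cap (substitute x_i' = x_i − (cap_i+1)): x_1 ≥ 7 gives C(5,3) = 10; x_2 ≥ 4 gives C(8,3) = 56; x_3 ≥ 5 gives C(7,3) = 35; x_4 ≥ 8 gives C(4,3) = 4. Together 105.
Add back pairs where two caps are both exceeded: 0 + 0 + 0 + 1 + 0 + 0 = 1.
By inclusion–exclusion the count is 220 − 105 + 1 = 116.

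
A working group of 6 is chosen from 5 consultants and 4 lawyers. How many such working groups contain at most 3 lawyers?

74

Split by how many lawyers are chosen (0 through 3).
Sum: C(4,0)·C(5,6) + C(4,1)·C(5,5) + C(4,2)·C(5,4) + C(4,3)·C(5,3) = 0 + 4 + 30 + 40 = 74.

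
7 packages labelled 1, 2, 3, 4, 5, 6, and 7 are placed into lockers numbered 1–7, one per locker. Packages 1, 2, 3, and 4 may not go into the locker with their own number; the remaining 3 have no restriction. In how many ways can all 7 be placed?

Let Aᵢ (for 1 ≤ i ≤ 4) be the placements that put package i in its forbidden locker. Any j of these fix j positions, leaving (7−j)! ways to fill the rest, and there are C(4,j) ways to pick which j.
By inclusion–exclusion, the number of valid placements is Σ_{j=0}^{4} (−1)^j C(4,j)·(7−j)!.
Computing: 5040 − 2880 + 720 − 96 + 6 = 2790.

2790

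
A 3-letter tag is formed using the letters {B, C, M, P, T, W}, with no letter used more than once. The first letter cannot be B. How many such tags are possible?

The first letter has 6−1 = 5 choices (anything except B).
The remaining 2 letters are filled from the other 5 symbols without repetition: 5 × 4 = 20.
Total: 5 × 20 = 100.

100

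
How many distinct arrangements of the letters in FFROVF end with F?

60

With the last slot taken by F, it remains to arrange the other 5 letters (FROVF).
Those 5 letters have F appearing twice, giving (5)!/(2!) = 60.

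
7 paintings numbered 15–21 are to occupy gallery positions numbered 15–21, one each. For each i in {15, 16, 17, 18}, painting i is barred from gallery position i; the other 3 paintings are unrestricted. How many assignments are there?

Let Aᵢ (for 15 ≤ i ≤ 18) be the placements that put painting i in its forbidden gallery position. Any j of these fix j positions, leaving (7−j)! ways to fill the rest, and there are C(4,j) ways to pick which j.
By inclusion–exclusion, the number of valid placements is Σ_{j=0}^{4} (−1)^j C(4,j)·(7−j)!.
Computing: 5040 − 2880 + 720 − 96 + 6 = 2790.

2790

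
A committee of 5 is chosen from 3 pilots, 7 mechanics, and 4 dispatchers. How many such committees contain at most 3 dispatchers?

Split by how many dispatchers are chosen (0 through 3).
Sum: C(4,0)·C(10,5) + C(4,1)·C(10,4) + C(4,2)·C(10,3) + C(4,3)·C(10,2) = 252 + 840 + 720 + 180 = 1992.

1992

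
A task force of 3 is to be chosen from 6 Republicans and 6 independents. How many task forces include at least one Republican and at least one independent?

180

Total 3-person selections from all 12: C(12,3) = 220.
Subtract selections that omit an entire group: no Republicans → C(6,3) = 20; no independents → C(6,3) = 20.
Both groups omitted at once is impossible, so 220 − 40 = 180.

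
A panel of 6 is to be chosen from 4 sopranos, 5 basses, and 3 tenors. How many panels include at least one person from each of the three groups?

Total 6-person selections from all 12: C(12,6) = 924.
Subtract selections that omit an entire group: no sopranos → C(8,6) = 28; no basses → C(7,6) = 7; no tenors → C(9,6) = 84.
Add back selections omitting two groups (i.e. drawn from a single group): C(4,6) + C(5,6) + C(3,6) = 0.
By inclusion–exclusion: 924 − 119 + 0 = 805.

805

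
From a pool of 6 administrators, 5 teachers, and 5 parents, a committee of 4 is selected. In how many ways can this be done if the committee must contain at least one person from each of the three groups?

975

Unrestricted: C(16,4) = 1820 ways to pick any 4 of the 16.
Selections missing a whole group: no administrators → C(10,4) = 210; no teachers → C(11,4) = 330; no parents → C(11,4) = 330.
Add back selections omitting two groups (i.e. drawn from a single group): C(6,4) + C(5,4) + C(5,4) = 25.
By inclusion–exclusion: 1820 − 870 + 25 = 975.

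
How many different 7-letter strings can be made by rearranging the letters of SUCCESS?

SUCCESS has 7 letters with C appearing twice and S appearing 3 times.
The number of distinct arrangements is 7!/(3!·2!) = 5040/12 = 420.

420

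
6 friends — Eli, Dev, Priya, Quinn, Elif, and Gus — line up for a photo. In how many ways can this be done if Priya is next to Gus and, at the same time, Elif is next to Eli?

Treat {Priya,Gus} as one block (2 orders) and {Elif,Eli} as another (2 orders).
That leaves 4 units to arrange: 2 × 2 × 4! = 4 × 24 = 96.

96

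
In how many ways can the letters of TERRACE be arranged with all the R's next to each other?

Treat the 2 copies of R as a single block. The multiset to arrange is then {RR, A, C, E, E, T}, 6 items in all.
That gives (6)!/(2!) = 360 arrangements.

360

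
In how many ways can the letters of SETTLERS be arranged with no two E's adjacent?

3780

There are 8!/(2!·2!·2!) = 5040 arrangements of SETTLERS in total.
If the two E's are adjacent, glue them into one block, leaving 7 items to arrange: (7)!/(2!·2!) = 1260 ways.
Subtracting, 5040 − 1260 = 3780 arrangements keep the E's apart.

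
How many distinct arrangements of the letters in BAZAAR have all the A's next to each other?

Treat the 3 copies of A as a single block. The multiset to arrange is then {AAA, B, R, Z}, 4 items in all.
All 4 items are distinct, so there are (4)! = 24 arrangements.

24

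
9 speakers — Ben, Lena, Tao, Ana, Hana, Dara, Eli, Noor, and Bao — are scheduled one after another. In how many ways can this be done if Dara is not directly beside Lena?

282240

Of the 9! = 362880 arrangements, those with Dara and Lena adjacent number 2 × 8! = 80640 (treat the pair as a block with 2 internal orders).
So 362880 − 80640 = 282240 arrangements keep them apart.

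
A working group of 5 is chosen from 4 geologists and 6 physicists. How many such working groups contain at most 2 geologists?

Split by how many geologists are chosen (0 through 2).
Sum: C(4,0)·C(6,5) + C(4,1)·C(6,4) + C(4,2)·C(6,3) = 6 + 60 + 120 = 186.

186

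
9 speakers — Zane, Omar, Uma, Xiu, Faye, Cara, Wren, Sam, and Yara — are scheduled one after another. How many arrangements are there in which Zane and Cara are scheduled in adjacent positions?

Treat {Zane, Cara} as a single unit. There are 8 units to order, and the pair itself can be ordered 2 ways.
That gives 2 × 8! = 2 × 40320 = 80640.

80640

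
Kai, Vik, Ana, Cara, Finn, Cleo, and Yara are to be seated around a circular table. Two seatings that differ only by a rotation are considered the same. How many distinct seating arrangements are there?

Fix one person's seat to break rotational symmetry; the remaining 6 people can be arranged in (6)! = 720 ways.

720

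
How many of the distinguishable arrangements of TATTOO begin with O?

Fix O in the first position and arrange the remaining 5 letters.
Those 5 letters have T appearing 3 times, giving (5)!/(3!) = 20.

20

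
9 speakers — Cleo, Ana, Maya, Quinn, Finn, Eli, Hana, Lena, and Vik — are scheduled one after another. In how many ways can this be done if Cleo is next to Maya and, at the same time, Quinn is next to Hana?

20160

Treat {Cleo,Maya} as one block (2 orders) and {Quinn,Hana} as another (2 orders).
That leaves 7 units to arrange: 2 × 2 × 7! = 4 × 5040 = 20160.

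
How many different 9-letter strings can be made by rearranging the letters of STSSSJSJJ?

STSSSJSJJ has 9 letters with J appearing 3 times and S appearing 5 times.
The number of distinct arrangements is 9!/(5!·3!) = 362880/720 = 504.

504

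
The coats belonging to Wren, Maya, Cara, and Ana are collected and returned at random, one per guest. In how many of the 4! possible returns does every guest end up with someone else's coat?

Let Aᵢ be the assignments in which guest i gets their own coat. We want the size of the complement of A₁∪…∪A_4.
By inclusion–exclusion this is Σ_{j=0}^{4} (−1)^j C(4,j)·(4−j)!.
Computing: 24 − 24 + 12 − 4 + 1 = 9.

9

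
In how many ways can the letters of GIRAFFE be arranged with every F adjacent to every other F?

720

Treat the 2 copies of F as a single block. The multiset to arrange is then {FF, A, E, G, I, R}, 6 items in all.
All 6 items are distinct, so there are (6)! = 720 arrangements.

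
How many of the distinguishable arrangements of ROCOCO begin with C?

20

With the first slot taken by C, it remains to arrange the other 5 letters (ROOCO).
Those 5 letters have O appearing 3 times, giving (5)!/(3!) = 20.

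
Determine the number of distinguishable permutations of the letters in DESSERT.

1260

Letter multiplicities in DESSERT: D×1, E×2, R×1, S×2, T×1.
Dividing 7! = 5040 by 2!·2! = 4 for the repeated letters gives 1260.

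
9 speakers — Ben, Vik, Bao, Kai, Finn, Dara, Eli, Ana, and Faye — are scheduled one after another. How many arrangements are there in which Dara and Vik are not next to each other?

There are 9! = 362880 arrangements in all. If Dara and Vik are adjacent, merging them into one block gives 2·(8)! = 80640 arrangements.
Complementary counting: 362880 − 80640 = 282240.

282240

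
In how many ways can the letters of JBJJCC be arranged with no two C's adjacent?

There are 6!/(3!·2!) = 60 arrangements of JBJJCC in total.
If the two C's are adjacent, glue them into one block, leaving 5 items to arrange: (5)!/(3!) = 20 ways.
Hence 60 − 20 = 40.

40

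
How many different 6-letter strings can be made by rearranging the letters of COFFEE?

180

COFFEE has 6 letters with E appearing twice and F appearing twice.
The number of distinct arrangements is 6!/(2!·2!) = 720/4 = 180.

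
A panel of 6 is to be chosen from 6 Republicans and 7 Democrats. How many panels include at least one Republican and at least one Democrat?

1708

With no constraint there are C(13,6) = 1716 possible selections.
Selections missing a whole group: no Republicans → C(7,6) = 7; no Democrats → C(6,6) = 1.
Both groups omitted at once is impossible, so 1716 − 8 = 1708.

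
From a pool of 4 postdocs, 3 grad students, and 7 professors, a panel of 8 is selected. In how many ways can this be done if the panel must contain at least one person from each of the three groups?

2793

With no constraint there are C(14,8) = 3003 possible selections.
Subtract selections that omit an entire group: no postdocs → C(10,8) = 45; no grad students → C(11,8) = 165; no professors → C(7,8) = 0.
Add back selections omitting two groups (i.e. drawn from a single group): C(4,8) + C(3,8) + C(7,8) = 0.
By inclusion–exclusion: 3003 − 210 + 0 = 2793.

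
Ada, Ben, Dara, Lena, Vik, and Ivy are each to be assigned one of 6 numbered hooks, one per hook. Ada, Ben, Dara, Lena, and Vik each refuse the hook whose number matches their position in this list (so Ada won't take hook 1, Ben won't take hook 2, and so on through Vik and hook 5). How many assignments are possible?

Let Aᵢ (for 1 ≤ i ≤ 5) be the placements that put person i in their forbidden hook. Any j of these fix j positions, leaving (6−j)! ways to fill the rest, and there are C(5,j) ways to pick which j.
By inclusion–exclusion, the number of valid placements is Σ_{j=0}^{5} (−1)^j C(5,j)·(6−j)!.
Computing: 720 − 600 + 240 − 60 + 10 − 1 = 309.

309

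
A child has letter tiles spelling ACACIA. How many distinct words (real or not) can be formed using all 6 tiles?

ACACIA has 6 letters with A appearing 3 times and C appearing twice.
So there are 6! / (3!·2!) = 60 distinguishable arrangements.

60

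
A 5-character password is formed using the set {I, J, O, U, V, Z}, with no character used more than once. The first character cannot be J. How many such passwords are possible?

600

The first character has 6−1 = 5 choices (anything except J).
The remaining 4 characters are filled from the other 5 symbols without repetition: 5 × 4 × 3 × 2 = 120.
Total: 5 × 120 = 600.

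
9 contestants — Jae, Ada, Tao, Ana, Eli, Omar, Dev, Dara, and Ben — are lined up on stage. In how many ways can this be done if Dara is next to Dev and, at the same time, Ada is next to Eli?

Treat {Dara,Dev} as one block (2 orders) and {Ada,Eli} as another (2 orders).
That leaves 7 units to arrange: 2 × 2 × 7! = 4 × 5040 = 20160.

20160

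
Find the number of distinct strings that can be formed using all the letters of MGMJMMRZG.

7560

MGMJMMRZG has 9 letters with G appearing twice and M appearing 4 times.
Dividing 9! = 362880 by 4!·2! = 48 for the repeated letters gives 7560.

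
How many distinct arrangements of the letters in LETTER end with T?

60

With the last slot taken by T, it remains to arrange the other 5 letters (LETER).
Those 5 letters have E appearing twice, giving (5)!/(2!) = 60.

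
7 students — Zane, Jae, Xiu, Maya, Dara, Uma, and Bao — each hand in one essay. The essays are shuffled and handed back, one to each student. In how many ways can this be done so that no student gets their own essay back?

1854

This is the derangement count D_7: permutations of 7 items with no fixed point.
By inclusion–exclusion this is Σ_{j=0}^{7} (−1)^j C(7,j)·(7−j)!.
Computing: 5040 − 5040 + 2520 − 840 + 210 − 42 + 7 − 1 = 1854.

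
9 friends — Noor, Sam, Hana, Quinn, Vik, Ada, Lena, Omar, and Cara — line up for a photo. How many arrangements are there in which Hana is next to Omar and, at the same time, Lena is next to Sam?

20160

Treat {Hana,Omar} as one block (2 orders) and {Lena,Sam} as another (2 orders).
That leaves 7 units to arrange: 2 × 2 × 7! = 4 × 5040 = 20160.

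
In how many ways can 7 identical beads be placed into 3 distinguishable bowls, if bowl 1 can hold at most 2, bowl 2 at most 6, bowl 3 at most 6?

Ignoring the caps, the number of non-negative solutions to x_1+…+x_3 = 7 is C(9,2) = 36.
Subtract solutions that violate a single cap (substitute x_i' = x_i − (cap_i+1)): x_1 ≥ 3 gives C(6,2) = 15; x_2 ≥ 7 gives C(2,2) = 1; x_3 ≥ 7 gives C(2,2) = 1. Together 17.
No two caps can be exceeded simultaneously, so the pair terms are all 0.
By inclusion–exclusion the count is 36 − 17 + 0 = 19.

19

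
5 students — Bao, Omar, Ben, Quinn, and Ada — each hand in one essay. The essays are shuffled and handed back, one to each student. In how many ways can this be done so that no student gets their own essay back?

Count assignments avoiding every fixed point. For any j of the 5 students fixed to their own essay, the other 5−j can be arranged in (5−j)! ways.
By inclusion–exclusion this is Σ_{j=0}^{5} (−1)^j C(5,j)·(5−j)!.
Computing: 120 − 120 + 60 − 20 + 5 − 1 = 44.

44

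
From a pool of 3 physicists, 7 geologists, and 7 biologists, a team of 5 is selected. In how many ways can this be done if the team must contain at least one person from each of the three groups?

Total 5-person selections from all 17: C(17,5) = 6188.
Selections missing a whole group: no physicists → C(14,5) = 2002; no geologists → C(10,5) = 252; no biologists → C(10,5) = 252.
Add back selections omitting two groups (i.e. drawn from a single group): C(3,5) + C(7,5) + C(7,5) = 42.
By inclusion–exclusion: 6188 − 2506 + 42 = 3724.

3724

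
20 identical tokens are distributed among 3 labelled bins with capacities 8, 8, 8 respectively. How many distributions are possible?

15

By stars and bars, unrestricted non-negative solutions to x_1+…+x_3 = 20 number C(20+2,2) = 231.
Subtract solutions that violate a single cap (substitute x_i' = x_i − (cap_i+1)): x_1 ≥ 9 gives C(13,2) = 78; x_2 ≥ 9 gives C(13,2) = 78; x_3 ≥ 9 gives C(13,2) = 78. Together 234.
Add back pairs where two caps are both exceeded: 6 + 6 + 6 = 18.
By inclusion–exclusion the count is 231 − 234 + 18 = 15.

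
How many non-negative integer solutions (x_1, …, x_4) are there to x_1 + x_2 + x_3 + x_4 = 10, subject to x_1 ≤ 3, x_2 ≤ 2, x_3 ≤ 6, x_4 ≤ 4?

Ignoring the caps, the number of non-negative solutions to x_1+…+x_4 = 10 is C(13,3) = 286.
Subtract solutions that violate a single cap (substitute x_i' = x_i − (cap_i+1)): x_1 ≥ 4 gives C(9,3) = 84; x_2 ≥ 3 gives C(10,3) = 120; x_3 ≥ 7 gives C(6,3) = 20; x_4 ≥ 5 gives C(8,3) = 56. Together 280.
Add back pairs where two caps are both exceeded: 20 + 0 + 4 + 1 + 10 + 0 = 35.
By inclusion–exclusion the count is 286 − 280 + 35 = 41.

41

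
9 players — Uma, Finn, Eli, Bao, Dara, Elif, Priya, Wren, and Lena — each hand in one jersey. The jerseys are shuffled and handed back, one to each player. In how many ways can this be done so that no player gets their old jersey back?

133496

Count assignments avoiding every fixed point. For any j of the 9 players fixed to their old jersey, the other 9−j can be arranged in (9−j)! ways.
By inclusion–exclusion this is Σ_{j=0}^{9} (−1)^j C(9,j)·(9−j)!.
Computing: 362880 − 362880 + 181440 − 60480 + 15120 − 3024 + 504 − 72 + 9 − 1 = 133496.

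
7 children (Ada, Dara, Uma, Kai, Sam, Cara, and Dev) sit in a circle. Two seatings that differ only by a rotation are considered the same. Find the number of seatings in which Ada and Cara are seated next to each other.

Glue Ada and Cara into a block (2 internal orders). Seating 6 units around a circle gives (5)! arrangements.
So 2 × (5)! = 2 × 120 = 240.

240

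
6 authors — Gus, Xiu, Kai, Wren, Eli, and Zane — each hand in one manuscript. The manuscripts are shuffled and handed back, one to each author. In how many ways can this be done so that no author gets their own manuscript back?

265

Let Aᵢ be the assignments in which author i gets their own manuscript. We want the size of the complement of A₁∪…∪A_6.
By inclusion–exclusion this is Σ_{j=0}^{6} (−1)^j C(6,j)·(6−j)!.
Computing: 720 − 720 + 360 − 120 + 30 − 6 + 1 = 265.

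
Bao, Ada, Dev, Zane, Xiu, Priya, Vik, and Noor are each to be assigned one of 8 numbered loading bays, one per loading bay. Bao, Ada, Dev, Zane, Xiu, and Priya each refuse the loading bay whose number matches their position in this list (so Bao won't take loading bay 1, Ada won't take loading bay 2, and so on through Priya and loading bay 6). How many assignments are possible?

18806

Let Aᵢ (for 1 ≤ i ≤ 6) be the placements that put person i in their forbidden loading bay. Any j of these fix j positions, leaving (8−j)! ways to fill the rest, and there are C(6,j) ways to pick which j.
By inclusion–exclusion, the number of valid placements is Σ_{j=0}^{6} (−1)^j C(6,j)·(8−j)!.
Computing: 40320 − 30240 + 10800 − 2400 + 360 − 36 + 2 = 18806.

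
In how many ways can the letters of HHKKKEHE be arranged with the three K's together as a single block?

Treat the 3 copies of K as a single block. The multiset to arrange is then {KKK, E, E, H, H, H}, 6 items in all.
That gives (6)!/(3!·2!) = 60 arrangements.

60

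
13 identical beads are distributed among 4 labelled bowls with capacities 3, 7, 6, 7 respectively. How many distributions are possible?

Ignoring the caps, the number of non-negative solutions to x_1+…+x_4 = 13 is C(16,3) = 560.
Subtract solutions that violate a single cap (substitute x_i' = x_i − (cap_i+1)): x_1 ≥ 4 gives C(12,3) = 220; x_2 ≥ 8 gives C(8,3) = 56; x_3 ≥ 7 gives C(9,3) = 84; x_4 ≥ 8 gives C(8,3) = 56. Together 416.
Add back pairs where two caps are both exceeded: 4 + 10 + 4 + 0 + 0 + 0 = 18.
By inclusion–exclusion the count is 560 − 416 + 18 = 162.

162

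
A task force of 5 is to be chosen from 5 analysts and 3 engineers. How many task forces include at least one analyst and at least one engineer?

Total 5-person selections from all 8: C(8,5) = 56.
Subtract selections that omit an entire group: no analysts → C(3,5) = 0; no engineers → C(5,5) = 1.
Both groups omitted at once is impossible, so 56 − 1 = 55.

55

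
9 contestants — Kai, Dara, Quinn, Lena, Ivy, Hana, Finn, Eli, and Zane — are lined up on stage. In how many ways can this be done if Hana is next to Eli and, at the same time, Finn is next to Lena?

Treat {Hana,Eli} as one block (2 orders) and {Finn,Lena} as another (2 orders).
That leaves 7 units to arrange: 2 × 2 × 7! = 4 × 5040 = 20160.

20160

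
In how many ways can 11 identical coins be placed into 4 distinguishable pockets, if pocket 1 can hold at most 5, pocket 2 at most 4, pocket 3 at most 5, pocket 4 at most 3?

68

Ignoring the caps, the number of non-negative solutions to x_1+…+x_4 = 11 is C(14,3) = 364.
Subtract solutions that violate a single cap (substitute x_i' = x_i − (cap_i+1)): x_1 ≥ 6 gives C(8,3) = 56; x_2 ≥ 5 gives C(9,3) = 84; x_3 ≥ 6 gives C(8,3) = 56; x_4 ≥ 4 gives C(10,3) = 120. Together 316.
Add back pairs where two caps are both exceeded: 1 + 0 + 4 + 1 + 10 + 4 = 20.
By inclusion–exclusion the count is 364 − 316 + 20 = 68.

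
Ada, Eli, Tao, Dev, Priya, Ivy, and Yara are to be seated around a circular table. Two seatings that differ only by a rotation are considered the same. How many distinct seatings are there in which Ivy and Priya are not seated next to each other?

480

Without the restriction there are (6)! = 720 seatings.
Seatings with Ivy beside Priya: treat them as a block with 2 internal orders, giving 2 × (5)! = 240.
Subtracting, 720 − 240 = 480.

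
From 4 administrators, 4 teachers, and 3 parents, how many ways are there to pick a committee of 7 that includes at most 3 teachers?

Split by how many teachers are chosen (0 through 3).
Sum: C(4,0)·C(7,7) + C(4,1)·C(7,6) + C(4,2)·C(7,5) + C(4,3)·C(7,4) = 1 + 28 + 126 + 140 = 295.

295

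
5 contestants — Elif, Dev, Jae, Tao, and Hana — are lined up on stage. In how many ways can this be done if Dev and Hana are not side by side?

Of the 5! = 120 arrangements, those with Dev and Hana adjacent number 2 × 4! = 48 (treat the pair as a block with 2 internal orders).
So 120 − 48 = 72 arrangements keep them apart.

72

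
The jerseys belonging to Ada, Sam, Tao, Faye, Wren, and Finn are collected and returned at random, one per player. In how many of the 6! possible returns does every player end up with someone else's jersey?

265

Let Aᵢ be the assignments in which player i gets their old jersey. We want the size of the complement of A₁∪…∪A_6.
By inclusion–exclusion this is Σ_{j=0}^{6} (−1)^j C(6,j)·(6−j)!.
Computing: 720 − 720 + 360 − 120 + 30 − 6 + 1 = 265.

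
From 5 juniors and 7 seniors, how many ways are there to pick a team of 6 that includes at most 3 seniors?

Split by how many seniors are chosen (0 through 3).
Sum: C(7,0)·C(5,6) + C(7,1)·C(5,5) + C(7,2)·C(5,4) + C(7,3)·C(5,3) = 0 + 7 + 105 + 350 = 462.

462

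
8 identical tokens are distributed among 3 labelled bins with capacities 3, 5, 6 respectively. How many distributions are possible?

21

Without the upper bounds there are C(10,2) = 45 ways to split 8 among 3 bins.
Subtract solutions that violate a single cap (substitute x_i' = x_i − (cap_i+1)): x_1 ≥ 4 gives C(6,2) = 15; x_2 ≥ 6 gives C(4,2) = 6; x_3 ≥ 7 gives C(3,2) = 3. Together 24.
No two caps can be exceeded simultaneously, so the pair terms are all 0.
By inclusion–exclusion the count is 45 − 24 + 0 = 21.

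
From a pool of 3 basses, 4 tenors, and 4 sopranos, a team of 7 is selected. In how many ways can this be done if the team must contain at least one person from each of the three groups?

320

With no constraint there are C(11,7) = 330 possible selections.
Selections missing a whole group: no basses → C(8,7) = 8; no tenors → C(7,7) = 1; no sopranos → C(7,7) = 1.
Add back selections omitting two groups (i.e. drawn from a single group): C(3,7) + C(4,7) + C(4,7) = 0.
By inclusion–exclusion: 330 − 10 + 0 = 320.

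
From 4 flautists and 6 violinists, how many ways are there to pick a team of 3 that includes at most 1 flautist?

Split by how many flautists are chosen (0 through 1).
Sum: C(4,0)·C(6,3) + C(4,1)·C(6,2) = 20 + 60 = 80.

80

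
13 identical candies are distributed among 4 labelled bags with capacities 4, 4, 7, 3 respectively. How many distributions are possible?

By stars and bars, unrestricted non-negative solutions to x_1+…+x_4 = 13 number C(13+3,3) = 560.
Subtract solutions that violate a single cap (substitute x_i' = x_i − (cap_i+1)): x_1 ≥ 5 gives C(11,3) = 165; x_2 ≥ 5 gives C(11,3) = 165; x_3 ≥ 8 gives C(8,3) = 56; x_4 ≥ 4 gives C(12,3) = 220. Together 606.
Add back pairs where two caps are both exceeded: 20 + 1 + 35 + 1 + 35 + 4 = 96.
By inclusion–exclusion the count is 560 − 606 + 96 = 50.

50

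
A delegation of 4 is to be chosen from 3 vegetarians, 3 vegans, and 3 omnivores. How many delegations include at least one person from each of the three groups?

81

Total 4-person selections from all 9: C(9,4) = 126.
Subtract selections that omit an entire group: no vegetarians → C(6,4) = 15; no vegans → C(6,4) = 15; no omnivores → C(6,4) = 15.
Add back selections omitting two groups (i.e. drawn from a single group): C(3,4) + C(3,4) + C(3,4) = 0.
By inclusion–exclusion: 126 − 45 + 0 = 81.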